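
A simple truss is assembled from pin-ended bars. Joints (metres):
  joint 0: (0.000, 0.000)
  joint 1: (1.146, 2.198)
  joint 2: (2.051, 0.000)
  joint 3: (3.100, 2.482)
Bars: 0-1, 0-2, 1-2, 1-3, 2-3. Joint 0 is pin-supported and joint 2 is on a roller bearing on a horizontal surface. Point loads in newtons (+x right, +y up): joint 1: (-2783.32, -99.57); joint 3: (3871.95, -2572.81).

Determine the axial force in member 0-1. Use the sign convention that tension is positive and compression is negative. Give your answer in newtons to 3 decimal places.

3354.799

N=4 nodes, M=5 members, R=3 reactions → 2N=8, M+R=8
member 0 (0-1): L=2.4788, (cx,cy)=(0.4623,0.8867)
member 1 (0-2): L=2.0510, (cx,cy)=(1.0000,0.0000)
member 2 (1-2): L=2.3770, (cx,cy)=(0.3807,-0.9247)
member 3 (1-3): L=1.9745, (cx,cy)=(0.9896,0.1438)
member 4 (2-3): L=2.6946, (cx,cy)=(0.3893,0.9211)
solve A·x = −loads:
  F[0-1] = +3354.7994 N (tension)
  F[0-2] = -462.3536 N (compression)
  F[1-2] = -2494.1847 N (compression)
  F[1-3] = +5339.4296 N (tension)
  F[2-3] = -3626.9139 N (compression)
  Rx@0 = -1088.6300 N
  Ry@0 = -2974.7486 N
  Ry@2 = +5647.1286 N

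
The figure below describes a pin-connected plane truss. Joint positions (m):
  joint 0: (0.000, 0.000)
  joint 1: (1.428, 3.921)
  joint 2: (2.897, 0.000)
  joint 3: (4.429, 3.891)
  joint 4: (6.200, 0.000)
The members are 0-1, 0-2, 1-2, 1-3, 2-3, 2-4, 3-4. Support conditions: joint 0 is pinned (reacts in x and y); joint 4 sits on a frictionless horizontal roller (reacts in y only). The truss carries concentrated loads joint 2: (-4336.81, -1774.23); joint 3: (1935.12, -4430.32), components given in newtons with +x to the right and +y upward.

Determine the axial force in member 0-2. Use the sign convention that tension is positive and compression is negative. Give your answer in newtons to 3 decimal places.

-2038.858

N=5 nodes, M=7 members, R=3 reactions → 2N=10, M+R=10
member 0 (0-1): L=4.1729, (cx,cy)=(0.3422,0.9396)
member 1 (0-2): L=2.8970, (cx,cy)=(1.0000,0.0000)
member 2 (1-2): L=4.1871, (cx,cy)=(0.3508,-0.9364)
member 3 (1-3): L=3.0011, (cx,cy)=(1.0000,-0.0100)
member 4 (2-3): L=4.1817, (cx,cy)=(0.3664,0.9305)
member 5 (2-4): L=3.3030, (cx,cy)=(1.0000,0.0000)
member 6 (3-4): L=4.2751, (cx,cy)=(0.4143,-0.9102)
solve A·x = −loads:
  F[0-1] = -1060.2761 N (compression)
  F[0-2] = -2038.8584 N (compression)
  F[1-2] = +1071.7734 N (tension)
  F[1-3] = -738.8847 N (compression)
  F[2-3] = +828.1593 N (tension)
  F[2-4] = +2370.5673 N (tension)
  F[3-4] = -5722.3990 N (compression)
  Rx@0 = +2401.6900 N
  Ry@0 = +996.2623 N
  Ry@4 = +5208.2877 N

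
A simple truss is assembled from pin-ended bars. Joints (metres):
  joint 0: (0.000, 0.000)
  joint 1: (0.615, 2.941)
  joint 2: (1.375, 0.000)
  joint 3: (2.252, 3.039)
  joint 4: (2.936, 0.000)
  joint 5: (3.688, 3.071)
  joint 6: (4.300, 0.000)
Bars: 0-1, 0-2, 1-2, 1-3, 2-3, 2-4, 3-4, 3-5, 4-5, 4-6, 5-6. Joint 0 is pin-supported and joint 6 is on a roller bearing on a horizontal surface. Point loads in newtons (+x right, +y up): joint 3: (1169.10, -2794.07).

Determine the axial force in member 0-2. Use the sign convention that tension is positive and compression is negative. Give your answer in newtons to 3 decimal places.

N=7 nodes, M=11 members, R=3 reactions → 2N=14, M+R=14
member 0 (0-1): L=3.0046, (cx,cy)=(0.2047,0.9788)
member 1 (0-2): L=1.3750, (cx,cy)=(1.0000,0.0000)
member 2 (1-2): L=3.0376, (cx,cy)=(0.2502,-0.9682)
member 3 (1-3): L=1.6399, (cx,cy)=(0.9982,0.0598)
member 4 (2-3): L=3.1630, (cx,cy)=(0.2773,0.9608)
member 5 (2-4): L=1.5610, (cx,cy)=(1.0000,0.0000)
member 6 (3-4): L=3.1150, (cx,cy)=(0.2196,-0.9756)
member 7 (3-5): L=1.4364, (cx,cy)=(0.9998,0.0223)
member 8 (4-5): L=3.1617, (cx,cy)=(0.2378,0.9713)
member 9 (4-6): L=1.3640, (cx,cy)=(1.0000,0.0000)
member 10 (5-6): L=3.1314, (cx,cy)=(0.1954,-0.9807)
solve A·x = −loads:
  F[0-1] = -515.4149 N (compression)
  F[0-2] = +1274.5978 N (tension)
  F[1-2] = +506.7131 N (tension)
  F[1-3] = -232.6915 N (compression)
  F[2-3] = -510.6170 N (compression)
  F[2-4] = +1542.9531 N (tension)
  F[3-4] = -2370.1996 N (compression)
  F[3-5] = -1022.7563 N (compression)
  F[4-5] = +2380.6706 N (tension)
  F[4-6] = +456.2733 N (tension)
  F[5-6] = -2334.5888 N (compression)
  Rx@0 = -1169.1000 N
  Ry@0 = +504.5024 N
  Ry@6 = +2289.5676 N

1274.598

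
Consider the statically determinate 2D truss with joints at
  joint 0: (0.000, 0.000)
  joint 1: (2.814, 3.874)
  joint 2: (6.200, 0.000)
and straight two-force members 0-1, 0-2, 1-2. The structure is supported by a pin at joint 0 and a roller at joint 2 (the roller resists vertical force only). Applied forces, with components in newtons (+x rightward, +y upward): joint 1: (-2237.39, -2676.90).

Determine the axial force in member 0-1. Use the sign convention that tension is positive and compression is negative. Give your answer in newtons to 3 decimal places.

N=3 nodes, M=3 members, R=3 reactions → 2N=6, M+R=6
member 0 (0-1): L=4.7882, (cx,cy)=(0.5877,0.8091)
member 1 (0-2): L=6.2000, (cx,cy)=(1.0000,0.0000)
member 2 (1-2): L=5.1452, (cx,cy)=(0.6581,-0.7529)
solve A·x = −loads:
  F[0-1] = -3534.8096 N (compression)
  F[0-2] = -159.9834 N (compression)
  F[1-2] = +243.1020 N (tension)
  Rx@0 = +2237.3900 N
  Ry@0 = +2859.9407 N
  Ry@2 = -183.0407 N

-3534.810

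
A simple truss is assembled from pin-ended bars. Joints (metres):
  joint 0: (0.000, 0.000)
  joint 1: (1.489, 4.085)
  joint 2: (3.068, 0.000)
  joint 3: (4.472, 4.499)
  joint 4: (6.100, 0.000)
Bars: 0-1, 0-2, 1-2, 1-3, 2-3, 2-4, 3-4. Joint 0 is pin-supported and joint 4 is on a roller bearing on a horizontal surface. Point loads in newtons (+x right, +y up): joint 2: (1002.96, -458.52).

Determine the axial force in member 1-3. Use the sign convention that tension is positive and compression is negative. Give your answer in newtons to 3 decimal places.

N=5 nodes, M=7 members, R=3 reactions → 2N=10, M+R=10
member 0 (0-1): L=4.3479, (cx,cy)=(0.3425,0.9395)
member 1 (0-2): L=3.0680, (cx,cy)=(1.0000,0.0000)
member 2 (1-2): L=4.3796, (cx,cy)=(0.3605,-0.9327)
member 3 (1-3): L=3.0116, (cx,cy)=(0.9905,0.1375)
member 4 (2-3): L=4.7130, (cx,cy)=(0.2979,0.9546)
member 5 (2-4): L=3.0320, (cx,cy)=(1.0000,0.0000)
member 6 (3-4): L=4.7845, (cx,cy)=(0.3403,-0.9403)
solve A·x = −loads:
  F[0-1] = -242.5752 N (compression)
  F[0-2] = +1086.0331 N (tension)
  F[1-2] = +220.1684 N (tension)
  F[1-3] = -164.0095 N (compression)
  F[2-3] = +265.2001 N (tension)
  F[2-4] = +83.4492 N (tension)
  F[3-4] = -245.2471 N (compression)
  Rx@0 = -1002.9600 N
  Ry@0 = +227.9070 N
  Ry@4 = +230.6130 N

-164.010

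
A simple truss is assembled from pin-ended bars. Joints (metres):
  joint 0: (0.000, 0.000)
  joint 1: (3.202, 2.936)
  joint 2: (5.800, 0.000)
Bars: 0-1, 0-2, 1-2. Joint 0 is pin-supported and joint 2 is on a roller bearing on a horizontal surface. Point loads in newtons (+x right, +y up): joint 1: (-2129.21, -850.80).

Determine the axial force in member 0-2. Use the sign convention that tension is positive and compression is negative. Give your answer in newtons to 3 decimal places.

N=3 nodes, M=3 members, R=3 reactions → 2N=6, M+R=6
member 0 (0-1): L=4.3443, (cx,cy)=(0.7371,0.6758)
member 1 (0-2): L=5.8000, (cx,cy)=(1.0000,0.0000)
member 2 (1-2): L=3.9204, (cx,cy)=(0.6627,-0.7489)
solve A·x = −loads:
  F[0-1] = -2158.7130 N (compression)
  F[0-2] = -538.1121 N (compression)
  F[1-2] = +812.0192 N (tension)
  Rx@0 = +2129.2100 N
  Ry@0 = +1458.9205 N
  Ry@2 = -608.1205 N

-538.112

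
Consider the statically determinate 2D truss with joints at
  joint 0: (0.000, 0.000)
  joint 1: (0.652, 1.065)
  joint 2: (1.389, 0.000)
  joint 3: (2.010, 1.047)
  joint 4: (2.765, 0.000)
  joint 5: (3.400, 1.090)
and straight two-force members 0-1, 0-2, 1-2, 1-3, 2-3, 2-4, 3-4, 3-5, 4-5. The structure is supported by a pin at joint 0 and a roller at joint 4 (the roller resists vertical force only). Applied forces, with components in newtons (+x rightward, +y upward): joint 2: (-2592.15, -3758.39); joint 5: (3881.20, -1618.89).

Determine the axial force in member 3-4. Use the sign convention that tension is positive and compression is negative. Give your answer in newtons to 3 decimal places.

N=6 nodes, M=9 members, R=3 reactions → 2N=12, M+R=12
member 0 (0-1): L=1.2487, (cx,cy)=(0.5221,0.8529)
member 1 (0-2): L=1.3890, (cx,cy)=(1.0000,0.0000)
member 2 (1-2): L=1.2951, (cx,cy)=(0.5690,-0.8223)
member 3 (1-3): L=1.3581, (cx,cy)=(0.9999,-0.0133)
member 4 (2-3): L=1.2173, (cx,cy)=(0.5101,0.8601)
member 5 (2-4): L=1.3760, (cx,cy)=(1.0000,0.0000)
member 6 (3-4): L=1.2908, (cx,cy)=(0.5849,-0.8111)
member 7 (3-5): L=1.3907, (cx,cy)=(0.9995,0.0309)
member 8 (4-5): L=1.2615, (cx,cy)=(0.5034,0.8641)
solve A·x = −loads:
  F[0-1] = +36.8754 N (tension)
  F[0-2] = +1269.7963 N (tension)
  F[1-2] = -38.9132 N (compression)
  F[1-3] = +41.4009 N (tension)
  F[2-3] = +4406.9605 N (tension)
  F[2-4] = +1591.6354 N (tension)
  F[3-4] = -4485.0493 N (compression)
  F[3-5] = +4915.2041 N (tension)
  F[4-5] = -2049.4613 N (compression)
  Rx@0 = -1289.0500 N
  Ry@0 = -31.4497 N
  Ry@4 = +5408.7297 N

-4485.049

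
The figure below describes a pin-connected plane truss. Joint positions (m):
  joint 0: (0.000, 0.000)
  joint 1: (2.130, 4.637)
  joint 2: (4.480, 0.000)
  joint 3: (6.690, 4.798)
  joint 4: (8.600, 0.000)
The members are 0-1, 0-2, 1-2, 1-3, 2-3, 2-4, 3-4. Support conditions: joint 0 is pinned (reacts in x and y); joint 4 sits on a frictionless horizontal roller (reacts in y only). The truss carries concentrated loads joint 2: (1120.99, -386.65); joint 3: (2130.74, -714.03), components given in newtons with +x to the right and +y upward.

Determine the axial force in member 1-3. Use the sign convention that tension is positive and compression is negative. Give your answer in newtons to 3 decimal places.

N=5 nodes, M=7 members, R=3 reactions → 2N=10, M+R=10
member 0 (0-1): L=5.1028, (cx,cy)=(0.4174,0.9087)
member 1 (0-2): L=4.4800, (cx,cy)=(1.0000,0.0000)
member 2 (1-2): L=5.1985, (cx,cy)=(0.4521,-0.8920)
member 3 (1-3): L=4.5628, (cx,cy)=(0.9994,0.0353)
member 4 (2-3): L=5.2825, (cx,cy)=(0.4184,0.9083)
member 5 (2-4): L=4.1200, (cx,cy)=(1.0000,0.0000)
member 6 (3-4): L=5.1642, (cx,cy)=(0.3699,-0.9291)
solve A·x = −loads:
  F[0-1] = +929.8199 N (tension)
  F[0-2] = +2863.6073 N (tension)
  F[1-2] = -915.5096 N (compression)
  F[1-3] = +802.4827 N (tension)
  F[2-3] = +1324.7843 N (tension)
  F[2-4] = +774.5179 N (tension)
  F[3-4] = -2094.1156 N (compression)
  Rx@0 = -3251.7300 N
  Ry@0 = -844.9413 N
  Ry@4 = +1945.6213 N

802.483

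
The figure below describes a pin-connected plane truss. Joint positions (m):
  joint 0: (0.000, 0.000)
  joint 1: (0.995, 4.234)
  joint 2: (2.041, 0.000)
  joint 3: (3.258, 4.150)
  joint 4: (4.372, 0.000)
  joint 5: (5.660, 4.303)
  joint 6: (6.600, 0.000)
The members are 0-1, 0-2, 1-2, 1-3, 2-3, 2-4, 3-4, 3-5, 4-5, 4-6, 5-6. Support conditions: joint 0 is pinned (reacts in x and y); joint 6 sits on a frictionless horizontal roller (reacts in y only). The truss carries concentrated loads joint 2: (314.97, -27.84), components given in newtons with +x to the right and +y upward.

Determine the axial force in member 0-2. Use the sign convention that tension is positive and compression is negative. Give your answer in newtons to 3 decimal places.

319.489

N=7 nodes, M=11 members, R=3 reactions → 2N=14, M+R=14
member 0 (0-1): L=4.3493, (cx,cy)=(0.2288,0.9735)
member 1 (0-2): L=2.0410, (cx,cy)=(1.0000,0.0000)
member 2 (1-2): L=4.3613, (cx,cy)=(0.2398,-0.9708)
member 3 (1-3): L=2.2646, (cx,cy)=(0.9993,-0.0371)
member 4 (2-3): L=4.3248, (cx,cy)=(0.2814,0.9596)
member 5 (2-4): L=2.3310, (cx,cy)=(1.0000,0.0000)
member 6 (3-4): L=4.2969, (cx,cy)=(0.2593,-0.9658)
member 7 (3-5): L=2.4069, (cx,cy)=(0.9980,0.0636)
member 8 (4-5): L=4.4916, (cx,cy)=(0.2868,0.9580)
member 9 (4-6): L=2.2280, (cx,cy)=(1.0000,0.0000)
member 10 (5-6): L=4.4045, (cx,cy)=(0.2134,-0.9770)
solve A·x = −loads:
  F[0-1] = -19.7546 N (compression)
  F[0-2] = +319.4893 N (tension)
  F[1-2] = +20.1666 N (tension)
  F[1-3] = -9.3624 N (compression)
  F[2-3] = +8.6100 N (tension)
  F[2-4] = +6.9331 N (tension)
  F[3-4] = -9.2138 N (compression)
  F[3-5] = -4.5536 N (compression)
  F[4-5] = +9.2889 N (tension)
  F[4-6] = +1.8807 N (tension)
  F[5-6] = -8.8123 N (compression)
  Rx@0 = -314.9700 N
  Ry@0 = +19.2307 N
  Ry@6 = +8.6093 N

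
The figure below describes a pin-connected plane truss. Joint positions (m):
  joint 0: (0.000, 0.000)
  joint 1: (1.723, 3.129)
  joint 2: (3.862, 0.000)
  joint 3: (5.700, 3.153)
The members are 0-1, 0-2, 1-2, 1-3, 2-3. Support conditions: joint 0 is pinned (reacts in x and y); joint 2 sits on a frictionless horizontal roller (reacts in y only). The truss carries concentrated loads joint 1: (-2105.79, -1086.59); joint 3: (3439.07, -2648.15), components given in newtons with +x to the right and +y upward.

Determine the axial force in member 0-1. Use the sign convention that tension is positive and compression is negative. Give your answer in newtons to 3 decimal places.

N=4 nodes, M=5 members, R=3 reactions → 2N=8, M+R=8
member 0 (0-1): L=3.5720, (cx,cy)=(0.4824,0.8760)
member 1 (0-2): L=3.8620, (cx,cy)=(1.0000,0.0000)
member 2 (1-2): L=3.7902, (cx,cy)=(0.5643,-0.8255)
member 3 (1-3): L=3.9771, (cx,cy)=(1.0000,0.0060)
member 4 (2-3): L=3.6496, (cx,cy)=(0.5036,0.8639)
solve A·x = −loads:
  F[0-1] = +2009.2922 N (tension)
  F[0-2] = +364.0792 N (tension)
  F[1-2] = -3411.7067 N (compression)
  F[1-3] = +5000.4559 N (tension)
  F[2-3] = -3100.1726 N (compression)
  Rx@0 = -1333.2800 N
  Ry@0 = -1760.0866 N
  Ry@2 = +5494.8266 N

2009.292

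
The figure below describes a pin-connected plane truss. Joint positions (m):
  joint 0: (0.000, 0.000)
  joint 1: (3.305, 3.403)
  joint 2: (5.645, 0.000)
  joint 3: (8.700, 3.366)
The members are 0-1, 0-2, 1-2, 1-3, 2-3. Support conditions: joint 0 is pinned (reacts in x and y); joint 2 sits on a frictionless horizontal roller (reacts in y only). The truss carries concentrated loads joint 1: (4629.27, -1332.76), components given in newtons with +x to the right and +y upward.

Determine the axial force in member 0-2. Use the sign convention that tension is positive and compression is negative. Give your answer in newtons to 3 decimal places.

N=4 nodes, M=5 members, R=3 reactions → 2N=8, M+R=8
member 0 (0-1): L=4.7438, (cx,cy)=(0.6967,0.7174)
member 1 (0-2): L=5.6450, (cx,cy)=(1.0000,0.0000)
member 2 (1-2): L=4.1299, (cx,cy)=(0.5666,-0.8240)
member 3 (1-3): L=5.3951, (cx,cy)=(1.0000,-0.0069)
member 4 (2-3): L=4.5457, (cx,cy)=(0.6721,0.7405)
solve A·x = −loads:
  F[0-1] = +3120.0752 N (tension)
  F[0-2] = +2455.5073 N (tension)
  F[1-2] = -4333.7523 N (compression)
  F[1-3] = -0.0000 N (tension)
  F[2-3] = +0.0000 N (tension)
  Rx@0 = -4629.2700 N
  Ry@0 = -2238.2192 N
  Ry@2 = +3570.9792 N

2455.507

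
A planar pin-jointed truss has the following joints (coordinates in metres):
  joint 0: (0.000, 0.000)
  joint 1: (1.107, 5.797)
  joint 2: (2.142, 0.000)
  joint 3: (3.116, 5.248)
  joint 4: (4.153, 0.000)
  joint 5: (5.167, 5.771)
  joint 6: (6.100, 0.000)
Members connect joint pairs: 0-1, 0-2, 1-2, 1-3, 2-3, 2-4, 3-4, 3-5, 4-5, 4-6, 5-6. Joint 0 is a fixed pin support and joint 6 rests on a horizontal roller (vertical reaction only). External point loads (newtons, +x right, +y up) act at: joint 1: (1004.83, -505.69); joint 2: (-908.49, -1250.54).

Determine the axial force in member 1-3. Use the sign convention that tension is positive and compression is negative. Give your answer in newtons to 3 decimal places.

-1105.602

N=7 nodes, M=11 members, R=3 reactions → 2N=14, M+R=14
member 0 (0-1): L=5.9018, (cx,cy)=(0.1876,0.9823)
member 1 (0-2): L=2.1420, (cx,cy)=(1.0000,0.0000)
member 2 (1-2): L=5.8887, (cx,cy)=(0.1758,-0.9844)
member 3 (1-3): L=2.0827, (cx,cy)=(0.9646,-0.2636)
member 4 (2-3): L=5.3376, (cx,cy)=(0.1825,0.9832)
member 5 (2-4): L=2.0110, (cx,cy)=(1.0000,0.0000)
member 6 (3-4): L=5.3495, (cx,cy)=(0.1939,-0.9810)
member 7 (3-5): L=2.1166, (cx,cy)=(0.9690,0.2471)
member 8 (4-5): L=5.8594, (cx,cy)=(0.1731,0.9849)
member 9 (4-6): L=1.9470, (cx,cy)=(1.0000,0.0000)
member 10 (5-6): L=5.8459, (cx,cy)=(0.1596,-0.9872)
solve A·x = −loads:
  F[0-1] = -275.3041 N (compression)
  F[0-2] = +147.9792 N (tension)
  F[1-2] = +57.0581 N (tension)
  F[1-3] = -1105.6021 N (compression)
  F[2-3] = +1214.7662 N (tension)
  F[2-4] = +844.8292 N (tension)
  F[3-4] = -1650.9496 N (compression)
  F[3-5] = -541.5845 N (compression)
  F[4-5] = +1644.4439 N (tension)
  F[4-6] = +240.2119 N (tension)
  F[5-6] = -1505.1046 N (compression)
  Rx@0 = -96.3400 N
  Ry@0 = +270.4177 N
  Ry@6 = +1485.8123 N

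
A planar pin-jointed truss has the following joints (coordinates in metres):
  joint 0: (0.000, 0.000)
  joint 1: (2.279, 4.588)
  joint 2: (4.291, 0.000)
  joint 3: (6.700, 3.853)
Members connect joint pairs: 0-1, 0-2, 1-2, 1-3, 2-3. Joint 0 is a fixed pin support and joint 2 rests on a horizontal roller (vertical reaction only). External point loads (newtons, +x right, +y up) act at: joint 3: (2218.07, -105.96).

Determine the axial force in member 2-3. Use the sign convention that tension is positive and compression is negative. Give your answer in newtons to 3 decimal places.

N=4 nodes, M=5 members, R=3 reactions → 2N=8, M+R=8
member 0 (0-1): L=5.1228, (cx,cy)=(0.4449,0.8956)
member 1 (0-2): L=4.2910, (cx,cy)=(1.0000,0.0000)
member 2 (1-2): L=5.0098, (cx,cy)=(0.4016,-0.9158)
member 3 (1-3): L=4.4817, (cx,cy)=(0.9865,-0.1640)
member 4 (2-3): L=4.5441, (cx,cy)=(0.5301,0.8479)
solve A·x = −loads:
  F[0-1] = +2290.2634 N (tension)
  F[0-2] = +1199.2014 N (tension)
  F[1-2] = -2615.3528 N (compression)
  F[1-3] = +2097.6338 N (tension)
  F[2-3] = +280.7532 N (tension)
  Rx@0 = -2218.0700 N
  Ry@0 = -2051.1492 N
  Ry@2 = +2157.1092 N

280.753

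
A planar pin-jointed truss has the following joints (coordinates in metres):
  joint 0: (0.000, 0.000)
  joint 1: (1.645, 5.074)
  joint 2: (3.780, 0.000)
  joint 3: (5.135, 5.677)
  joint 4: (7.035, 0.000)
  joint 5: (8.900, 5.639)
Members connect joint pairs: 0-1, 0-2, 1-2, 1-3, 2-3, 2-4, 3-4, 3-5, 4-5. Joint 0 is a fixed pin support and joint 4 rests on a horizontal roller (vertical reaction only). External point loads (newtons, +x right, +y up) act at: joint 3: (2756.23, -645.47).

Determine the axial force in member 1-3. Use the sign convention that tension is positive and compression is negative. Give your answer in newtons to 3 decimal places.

1444.685

N=6 nodes, M=9 members, R=3 reactions → 2N=12, M+R=12
member 0 (0-1): L=5.3340, (cx,cy)=(0.3084,0.9513)
member 1 (0-2): L=3.7800, (cx,cy)=(1.0000,0.0000)
member 2 (1-2): L=5.5049, (cx,cy)=(0.3878,-0.9217)
member 3 (1-3): L=3.5417, (cx,cy)=(0.9854,0.1703)
member 4 (2-3): L=5.8365, (cx,cy)=(0.2322,0.9727)
member 5 (2-4): L=3.2550, (cx,cy)=(1.0000,0.0000)
member 6 (3-4): L=5.9865, (cx,cy)=(0.3174,-0.9483)
member 7 (3-5): L=3.7652, (cx,cy)=(0.9999,-0.0101)
member 8 (4-5): L=5.9394, (cx,cy)=(0.3140,0.9494)
solve A·x = −loads:
  F[0-1] = +2154.8900 N (tension)
  F[0-2] = +2091.6635 N (tension)
  F[1-2] = -1957.0714 N (compression)
  F[1-3] = +1444.6853 N (tension)
  F[2-3] = +1854.5582 N (tension)
  F[2-4] = +902.0814 N (tension)
  F[3-4] = -2842.2744 N (compression)
  F[3-5] = +0.0000 N (tension)
  F[4-5] = -0.0000 N (compression)
  Rx@0 = -2756.2300 N
  Ry@0 = -2049.8543 N
  Ry@4 = +2695.3243 N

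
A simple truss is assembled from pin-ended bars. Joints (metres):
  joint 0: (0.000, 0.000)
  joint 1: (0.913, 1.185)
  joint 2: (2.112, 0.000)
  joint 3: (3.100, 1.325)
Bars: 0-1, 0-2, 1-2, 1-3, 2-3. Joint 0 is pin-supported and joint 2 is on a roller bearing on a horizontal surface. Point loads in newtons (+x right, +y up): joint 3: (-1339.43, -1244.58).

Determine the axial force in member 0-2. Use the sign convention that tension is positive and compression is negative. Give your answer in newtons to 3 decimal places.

-1140.576

N=4 nodes, M=5 members, R=3 reactions → 2N=8, M+R=8
member 0 (0-1): L=1.4959, (cx,cy)=(0.6103,0.7922)
member 1 (0-2): L=2.1120, (cx,cy)=(1.0000,0.0000)
member 2 (1-2): L=1.6858, (cx,cy)=(0.7112,-0.7029)
member 3 (1-3): L=2.1915, (cx,cy)=(0.9980,0.0639)
member 4 (2-3): L=1.6528, (cx,cy)=(0.5978,0.8017)
solve A·x = −loads:
  F[0-1] = -325.8170 N (compression)
  F[0-2] = -1140.5759 N (compression)
  F[1-2] = +327.8236 N (tension)
  F[1-3] = -432.9018 N (compression)
  F[2-3] = -1517.9930 N (compression)
  Rx@0 = +1339.4300 N
  Ry@0 = +258.0965 N
  Ry@2 = +986.4835 N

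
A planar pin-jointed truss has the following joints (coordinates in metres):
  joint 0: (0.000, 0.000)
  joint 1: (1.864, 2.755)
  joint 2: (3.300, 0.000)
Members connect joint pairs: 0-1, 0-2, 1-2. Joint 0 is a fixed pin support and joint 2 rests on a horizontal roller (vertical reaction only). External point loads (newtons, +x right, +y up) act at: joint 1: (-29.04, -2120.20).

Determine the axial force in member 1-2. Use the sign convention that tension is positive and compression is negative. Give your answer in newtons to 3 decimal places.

N=3 nodes, M=3 members, R=3 reactions → 2N=6, M+R=6
member 0 (0-1): L=3.3263, (cx,cy)=(0.5604,0.8282)
member 1 (0-2): L=3.3000, (cx,cy)=(1.0000,0.0000)
member 2 (1-2): L=3.1068, (cx,cy)=(0.4622,-0.8868)
solve A·x = −loads:
  F[0-1] = -1143.2124 N (compression)
  F[0-2] = +611.5889 N (tension)
  F[1-2] = -1323.1727 N (compression)
  Rx@0 = +29.0400 N
  Ry@0 = +946.8522 N
  Ry@2 = +1173.3478 N

-1323.173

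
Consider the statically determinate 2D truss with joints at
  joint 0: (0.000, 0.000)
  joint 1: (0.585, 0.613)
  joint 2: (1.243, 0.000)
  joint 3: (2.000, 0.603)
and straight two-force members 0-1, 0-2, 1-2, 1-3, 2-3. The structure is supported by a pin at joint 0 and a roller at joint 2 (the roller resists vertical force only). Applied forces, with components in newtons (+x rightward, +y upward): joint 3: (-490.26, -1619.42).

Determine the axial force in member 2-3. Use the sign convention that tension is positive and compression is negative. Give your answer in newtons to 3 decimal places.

N=4 nodes, M=5 members, R=3 reactions → 2N=8, M+R=8
member 0 (0-1): L=0.8473, (cx,cy)=(0.6904,0.7234)
member 1 (0-2): L=1.2430, (cx,cy)=(1.0000,0.0000)
member 2 (1-2): L=0.8993, (cx,cy)=(0.7317,-0.6816)
member 3 (1-3): L=1.4150, (cx,cy)=(1.0000,-0.0071)
member 4 (2-3): L=0.9678, (cx,cy)=(0.7822,0.6231)
solve A·x = −loads:
  F[0-1] = +1034.5221 N (tension)
  F[0-2] = -1204.4853 N (compression)
  F[1-2] = -1113.8026 N (compression)
  F[1-3] = +1529.2145 N (tension)
  F[2-3] = -2581.8132 N (compression)
  Rx@0 = +490.2600 N
  Ry@0 = -748.4104 N
  Ry@2 = +2367.8304 N

-2581.813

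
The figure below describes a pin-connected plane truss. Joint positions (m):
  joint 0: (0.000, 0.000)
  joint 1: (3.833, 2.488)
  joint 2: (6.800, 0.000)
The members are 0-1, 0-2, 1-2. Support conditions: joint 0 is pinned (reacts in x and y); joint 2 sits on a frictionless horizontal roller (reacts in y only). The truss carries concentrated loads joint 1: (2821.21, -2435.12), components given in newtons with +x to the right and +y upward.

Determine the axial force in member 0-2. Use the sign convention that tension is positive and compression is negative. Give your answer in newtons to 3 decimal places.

N=3 nodes, M=3 members, R=3 reactions → 2N=6, M+R=6
member 0 (0-1): L=4.5697, (cx,cy)=(0.8388,0.5445)
member 1 (0-2): L=6.8000, (cx,cy)=(1.0000,0.0000)
member 2 (1-2): L=3.8721, (cx,cy)=(0.7662,-0.6425)
solve A·x = −loads:
  F[0-1] = -55.5952 N (compression)
  F[0-2] = +2867.8426 N (tension)
  F[1-2] = -3742.7034 N (compression)
  Rx@0 = -2821.2100 N
  Ry@0 = +30.2692 N
  Ry@2 = +2404.8508 N

2867.843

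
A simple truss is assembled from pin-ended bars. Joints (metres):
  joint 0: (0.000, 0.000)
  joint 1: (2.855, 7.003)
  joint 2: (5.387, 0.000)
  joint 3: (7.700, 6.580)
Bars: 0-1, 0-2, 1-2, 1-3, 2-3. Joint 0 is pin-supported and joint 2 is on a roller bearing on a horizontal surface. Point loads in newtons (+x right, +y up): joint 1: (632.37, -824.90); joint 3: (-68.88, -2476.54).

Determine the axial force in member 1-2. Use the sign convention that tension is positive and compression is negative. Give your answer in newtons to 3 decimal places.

N=4 nodes, M=5 members, R=3 reactions → 2N=8, M+R=8
member 0 (0-1): L=7.5626, (cx,cy)=(0.3775,0.9260)
member 1 (0-2): L=5.3870, (cx,cy)=(1.0000,0.0000)
member 2 (1-2): L=7.4467, (cx,cy)=(0.3400,-0.9404)
member 3 (1-3): L=4.8634, (cx,cy)=(0.9962,-0.0870)
member 4 (2-3): L=6.9747, (cx,cy)=(0.3316,0.9434)
solve A·x = −loads:
  F[0-1] = +1526.5170 N (tension)
  F[0-2] = -12.7935 N (compression)
  F[1-2] = -2452.4883 N (compression)
  F[1-3] = +780.7608 N (tension)
  F[2-3] = -2553.1123 N (compression)
  Rx@0 = -563.4900 N
  Ry@0 = -1413.5599 N
  Ry@2 = +4714.9999 N

-2452.488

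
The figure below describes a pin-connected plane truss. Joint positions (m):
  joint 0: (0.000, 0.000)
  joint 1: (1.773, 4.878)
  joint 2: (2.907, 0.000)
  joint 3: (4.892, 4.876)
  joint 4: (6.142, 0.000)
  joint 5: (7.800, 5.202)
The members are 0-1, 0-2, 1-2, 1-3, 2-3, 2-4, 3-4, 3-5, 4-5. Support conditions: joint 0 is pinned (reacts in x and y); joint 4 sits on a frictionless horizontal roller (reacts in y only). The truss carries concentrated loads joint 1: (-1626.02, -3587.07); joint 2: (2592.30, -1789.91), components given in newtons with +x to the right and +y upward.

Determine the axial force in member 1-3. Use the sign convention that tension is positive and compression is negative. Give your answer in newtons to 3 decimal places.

N=6 nodes, M=9 members, R=3 reactions → 2N=12, M+R=12
member 0 (0-1): L=5.1902, (cx,cy)=(0.3416,0.9398)
member 1 (0-2): L=2.9070, (cx,cy)=(1.0000,0.0000)
member 2 (1-2): L=5.0081, (cx,cy)=(0.2264,-0.9740)
member 3 (1-3): L=3.1190, (cx,cy)=(1.0000,-0.0006)
member 4 (2-3): L=5.2646, (cx,cy)=(0.3770,0.9262)
member 5 (2-4): L=3.2350, (cx,cy)=(1.0000,0.0000)
member 6 (3-4): L=5.0337, (cx,cy)=(0.2483,-0.9687)
member 7 (3-5): L=2.9262, (cx,cy)=(0.9938,0.1114)
member 8 (4-5): L=5.4598, (cx,cy)=(0.3037,0.9528)
solve A·x = −loads:
  F[0-1] = -5092.0538 N (compression)
  F[0-2] = +2705.7451 N (tension)
  F[1-2] = +1230.8884 N (tension)
  F[1-3] = -392.1604 N (compression)
  F[2-3] = +638.0873 N (tension)
  F[2-4] = +151.5698 N (tension)
  F[3-4] = -610.3625 N (compression)
  F[3-5] = +0.0000 N (tension)
  F[4-5] = -0.0000 N (compression)
  Rx@0 = -966.2800 N
  Ry@0 = +4785.7364 N
  Ry@4 = +591.2436 N

-392.160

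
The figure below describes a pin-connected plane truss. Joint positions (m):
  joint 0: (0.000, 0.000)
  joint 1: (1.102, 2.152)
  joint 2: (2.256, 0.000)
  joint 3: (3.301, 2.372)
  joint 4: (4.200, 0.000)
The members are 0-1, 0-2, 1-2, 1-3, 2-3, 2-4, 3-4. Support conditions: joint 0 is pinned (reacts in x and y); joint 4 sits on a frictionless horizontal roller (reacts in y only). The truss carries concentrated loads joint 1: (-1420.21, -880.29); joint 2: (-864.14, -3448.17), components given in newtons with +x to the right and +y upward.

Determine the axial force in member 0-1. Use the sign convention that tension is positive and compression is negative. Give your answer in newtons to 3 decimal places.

N=5 nodes, M=7 members, R=3 reactions → 2N=10, M+R=10
member 0 (0-1): L=2.4177, (cx,cy)=(0.4558,0.8901)
member 1 (0-2): L=2.2560, (cx,cy)=(1.0000,0.0000)
member 2 (1-2): L=2.4419, (cx,cy)=(0.4726,-0.8813)
member 3 (1-3): L=2.2100, (cx,cy)=(0.9950,0.0995)
member 4 (2-3): L=2.5920, (cx,cy)=(0.4032,0.9151)
member 5 (2-4): L=1.9440, (cx,cy)=(1.0000,0.0000)
member 6 (3-4): L=2.5366, (cx,cy)=(0.3544,-0.9351)
solve A·x = −loads:
  F[0-1] = -3340.1526 N (compression)
  F[0-2] = -761.9220 N (compression)
  F[1-2] = +2242.7086 N (tension)
  F[1-3] = -1167.8898 N (compression)
  F[2-3] = +1608.1965 N (tension)
  F[2-4] = +513.7196 N (tension)
  F[3-4] = -1449.5284 N (compression)
  Rx@0 = +2284.3500 N
  Ry@0 = +2973.0173 N
  Ry@4 = +1355.4427 N

-3340.153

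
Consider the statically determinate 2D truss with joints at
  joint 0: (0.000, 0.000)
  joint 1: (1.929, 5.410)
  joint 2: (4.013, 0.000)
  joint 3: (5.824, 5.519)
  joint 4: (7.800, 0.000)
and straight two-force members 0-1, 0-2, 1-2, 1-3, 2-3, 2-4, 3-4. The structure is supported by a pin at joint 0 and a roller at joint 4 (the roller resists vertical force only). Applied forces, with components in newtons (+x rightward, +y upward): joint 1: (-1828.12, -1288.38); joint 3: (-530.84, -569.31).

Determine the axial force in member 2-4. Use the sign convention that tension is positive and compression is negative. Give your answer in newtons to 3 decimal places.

-322.181

N=5 nodes, M=7 members, R=3 reactions → 2N=10, M+R=10
member 0 (0-1): L=5.7436, (cx,cy)=(0.3359,0.9419)
member 1 (0-2): L=4.0130, (cx,cy)=(1.0000,0.0000)
member 2 (1-2): L=5.7975, (cx,cy)=(0.3595,-0.9332)
member 3 (1-3): L=3.8965, (cx,cy)=(0.9996,0.0280)
member 4 (2-3): L=5.8085, (cx,cy)=(0.3118,0.9502)
member 5 (2-4): L=3.7870, (cx,cy)=(1.0000,0.0000)
member 6 (3-4): L=5.8621, (cx,cy)=(0.3371,-0.9415)
solve A·x = −loads:
  F[0-1] = -2927.5967 N (compression)
  F[0-2] = -1375.7236 N (compression)
  F[1-2] = +1582.6785 N (tension)
  F[1-3] = +276.0749 N (tension)
  F[2-3] = -1554.3703 N (compression)
  F[2-4] = -322.1813 N (compression)
  F[3-4] = +955.7951 N (tension)
  Rx@0 = +2358.9600 N
  Ry@0 = +2757.5475 N
  Ry@4 = -899.8575 N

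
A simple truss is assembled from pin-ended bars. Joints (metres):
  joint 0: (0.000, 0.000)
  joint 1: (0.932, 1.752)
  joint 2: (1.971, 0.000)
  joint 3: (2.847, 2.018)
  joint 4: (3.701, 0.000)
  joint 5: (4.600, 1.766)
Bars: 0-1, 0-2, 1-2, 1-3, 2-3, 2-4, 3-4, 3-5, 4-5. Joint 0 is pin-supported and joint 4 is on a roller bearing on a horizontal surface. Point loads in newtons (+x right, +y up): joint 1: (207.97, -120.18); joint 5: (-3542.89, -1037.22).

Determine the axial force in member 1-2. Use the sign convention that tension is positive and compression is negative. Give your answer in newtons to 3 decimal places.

1262.475

N=6 nodes, M=9 members, R=3 reactions → 2N=12, M+R=12
member 0 (0-1): L=1.9845, (cx,cy)=(0.4696,0.8829)
member 1 (0-2): L=1.9710, (cx,cy)=(1.0000,0.0000)
member 2 (1-2): L=2.0369, (cx,cy)=(0.5101,-0.8601)
member 3 (1-3): L=1.9334, (cx,cy)=(0.9905,0.1376)
member 4 (2-3): L=2.1999, (cx,cy)=(0.3982,0.9173)
member 5 (2-4): L=1.7300, (cx,cy)=(1.0000,0.0000)
member 6 (3-4): L=2.1913, (cx,cy)=(0.3897,-0.9209)
member 7 (3-5): L=1.7710, (cx,cy)=(0.9898,-0.1423)
member 8 (4-5): L=1.9817, (cx,cy)=(0.4537,0.8912)
solve A·x = −loads:
  F[0-1] = -1619.8278 N (compression)
  F[0-2] = -2574.1737 N (compression)
  F[1-2] = +1262.4748 N (tension)
  F[1-3] = -1628.1691 N (compression)
  F[2-3] = -1183.7823 N (compression)
  F[2-4] = -1458.8291 N (compression)
  F[3-4] = +1860.8802 N (tension)
  F[3-5] = -2838.1792 N (compression)
  F[4-5] = -1617.0429 N (compression)
  Rx@0 = +3334.9200 N
  Ry@0 = +1430.0724 N
  Ry@4 = -272.6724 N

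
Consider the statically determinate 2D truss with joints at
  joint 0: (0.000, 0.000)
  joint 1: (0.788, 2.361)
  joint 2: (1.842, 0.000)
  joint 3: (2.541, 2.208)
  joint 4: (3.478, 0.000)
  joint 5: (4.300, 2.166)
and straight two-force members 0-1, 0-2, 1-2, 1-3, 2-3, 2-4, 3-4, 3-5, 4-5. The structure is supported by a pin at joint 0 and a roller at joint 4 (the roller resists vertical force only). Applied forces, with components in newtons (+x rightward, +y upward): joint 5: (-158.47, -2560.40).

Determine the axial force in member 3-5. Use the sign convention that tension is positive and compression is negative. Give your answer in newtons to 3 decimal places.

806.132

N=6 nodes, M=9 members, R=3 reactions → 2N=12, M+R=12
member 0 (0-1): L=2.4890, (cx,cy)=(0.3166,0.9486)
member 1 (0-2): L=1.8420, (cx,cy)=(1.0000,0.0000)
member 2 (1-2): L=2.5856, (cx,cy)=(0.4076,-0.9131)
member 3 (1-3): L=1.7597, (cx,cy)=(0.9962,-0.0869)
member 4 (2-3): L=2.3160, (cx,cy)=(0.3018,0.9534)
member 5 (2-4): L=1.6360, (cx,cy)=(1.0000,0.0000)
member 6 (3-4): L=2.3986, (cx,cy)=(0.3906,-0.9205)
member 7 (3-5): L=1.7595, (cx,cy)=(0.9997,-0.0239)
member 8 (4-5): L=2.3167, (cx,cy)=(0.3548,0.9349)
solve A·x = −loads:
  F[0-1] = +533.9039 N (tension)
  F[0-2] = -327.4983 N (compression)
  F[1-2] = -593.9114 N (compression)
  F[1-3] = +412.6963 N (tension)
  F[2-3] = +568.8518 N (tension)
  F[2-4] = -741.2903 N (compression)
  F[3-4] = -571.0599 N (compression)
  F[3-5] = +806.1324 N (tension)
  F[4-5] = -2717.9947 N (compression)
  Rx@0 = +158.4700 N
  Ry@0 = -506.4413 N
  Ry@4 = +3066.8413 N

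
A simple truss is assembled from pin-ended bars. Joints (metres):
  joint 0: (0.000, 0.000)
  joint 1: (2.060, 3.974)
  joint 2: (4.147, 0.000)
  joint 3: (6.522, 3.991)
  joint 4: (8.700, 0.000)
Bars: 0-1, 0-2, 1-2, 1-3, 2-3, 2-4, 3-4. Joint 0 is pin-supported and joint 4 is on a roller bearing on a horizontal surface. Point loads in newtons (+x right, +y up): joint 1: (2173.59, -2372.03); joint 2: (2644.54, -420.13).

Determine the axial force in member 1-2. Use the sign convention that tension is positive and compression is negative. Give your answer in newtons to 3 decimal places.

N=5 nodes, M=7 members, R=3 reactions → 2N=10, M+R=10
member 0 (0-1): L=4.4762, (cx,cy)=(0.4602,0.8878)
member 1 (0-2): L=4.1470, (cx,cy)=(1.0000,0.0000)
member 2 (1-2): L=4.4887, (cx,cy)=(0.4649,-0.8853)
member 3 (1-3): L=4.4620, (cx,cy)=(1.0000,0.0038)
member 4 (2-3): L=4.6442, (cx,cy)=(0.5114,0.8593)
member 5 (2-4): L=4.5530, (cx,cy)=(1.0000,0.0000)
member 6 (3-4): L=4.5466, (cx,cy)=(0.4790,-0.8778)
solve A·x = −loads:
  F[0-1] = -1168.4827 N (compression)
  F[0-2] = +5355.8807 N (tension)
  F[1-2] = -1516.1271 N (compression)
  F[1-3] = -2006.4359 N (compression)
  F[2-3] = +2050.8721 N (tension)
  F[2-4] = +957.6275 N (tension)
  F[3-4] = -1999.0677 N (compression)
  Rx@0 = -4818.1300 N
  Ry@0 = +1037.3890 N
  Ry@4 = +1754.7710 N

-1516.127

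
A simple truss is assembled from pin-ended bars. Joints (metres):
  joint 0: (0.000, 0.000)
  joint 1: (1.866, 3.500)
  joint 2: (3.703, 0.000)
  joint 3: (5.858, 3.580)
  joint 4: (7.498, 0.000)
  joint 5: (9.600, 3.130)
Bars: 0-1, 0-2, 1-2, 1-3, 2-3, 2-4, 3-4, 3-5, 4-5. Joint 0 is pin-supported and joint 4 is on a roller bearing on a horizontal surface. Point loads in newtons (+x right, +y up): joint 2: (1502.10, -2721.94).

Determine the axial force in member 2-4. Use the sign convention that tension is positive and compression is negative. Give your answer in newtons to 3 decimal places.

615.811

N=6 nodes, M=9 members, R=3 reactions → 2N=12, M+R=12
member 0 (0-1): L=3.9664, (cx,cy)=(0.4705,0.8824)
member 1 (0-2): L=3.7030, (cx,cy)=(1.0000,0.0000)
member 2 (1-2): L=3.9528, (cx,cy)=(0.4647,-0.8854)
member 3 (1-3): L=3.9928, (cx,cy)=(0.9998,0.0200)
member 4 (2-3): L=4.1786, (cx,cy)=(0.5157,0.8568)
member 5 (2-4): L=3.7950, (cx,cy)=(1.0000,0.0000)
member 6 (3-4): L=3.9378, (cx,cy)=(0.4165,-0.9091)
member 7 (3-5): L=3.7690, (cx,cy)=(0.9928,-0.1194)
member 8 (4-5): L=3.7703, (cx,cy)=(0.5575,0.8302)
solve A·x = −loads:
  F[0-1] = -1561.2347 N (compression)
  F[0-2] = +2236.5944 N (tension)
  F[1-2] = +1523.2517 N (tension)
  F[1-3] = -1442.6920 N (compression)
  F[2-3] = +1602.7687 N (tension)
  F[2-4] = +615.8113 N (tension)
  F[3-4] = -1478.6102 N (compression)
  F[3-5] = -0.0000 N (compression)
  F[4-5] = +0.0000 N (tension)
  Rx@0 = -1502.1000 N
  Ry@0 = +1377.6690 N
  Ry@4 = +1344.2710 N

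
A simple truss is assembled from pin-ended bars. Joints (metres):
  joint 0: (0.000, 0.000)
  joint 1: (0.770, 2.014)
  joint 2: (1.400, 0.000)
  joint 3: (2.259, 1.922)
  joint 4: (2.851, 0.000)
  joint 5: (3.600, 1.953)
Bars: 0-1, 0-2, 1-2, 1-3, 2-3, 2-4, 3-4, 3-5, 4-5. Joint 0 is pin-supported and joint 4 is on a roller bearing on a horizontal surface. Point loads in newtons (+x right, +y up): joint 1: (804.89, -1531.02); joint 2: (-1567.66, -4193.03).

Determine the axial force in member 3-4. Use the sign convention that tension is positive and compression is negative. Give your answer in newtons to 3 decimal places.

-3182.089

N=6 nodes, M=9 members, R=3 reactions → 2N=12, M+R=12
member 0 (0-1): L=2.1562, (cx,cy)=(0.3571,0.9341)
member 1 (0-2): L=1.4000, (cx,cy)=(1.0000,0.0000)
member 2 (1-2): L=2.1102, (cx,cy)=(0.2985,-0.9544)
member 3 (1-3): L=1.4918, (cx,cy)=(0.9981,-0.0617)
member 4 (2-3): L=2.1052, (cx,cy)=(0.4080,0.9130)
member 5 (2-4): L=1.4510, (cx,cy)=(1.0000,0.0000)
member 6 (3-4): L=2.0111, (cx,cy)=(0.2944,-0.9557)
member 7 (3-5): L=1.3414, (cx,cy)=(0.9997,0.0231)
member 8 (4-5): L=2.0917, (cx,cy)=(0.3581,0.9337)
solve A·x = −loads:
  F[0-1] = -2872.3502 N (compression)
  F[0-2] = +262.9855 N (tension)
  F[1-2] = +1351.6103 N (tension)
  F[1-3] = -2238.4222 N (compression)
  F[2-3] = +3179.8061 N (tension)
  F[2-4] = +936.6967 N (tension)
  F[3-4] = -3182.0889 N (compression)
  F[3-5] = +0.0000 N (tension)
  F[4-5] = -0.0000 N (compression)
  Rx@0 = +762.7700 N
  Ry@0 = +2682.9501 N
  Ry@4 = +3041.0999 N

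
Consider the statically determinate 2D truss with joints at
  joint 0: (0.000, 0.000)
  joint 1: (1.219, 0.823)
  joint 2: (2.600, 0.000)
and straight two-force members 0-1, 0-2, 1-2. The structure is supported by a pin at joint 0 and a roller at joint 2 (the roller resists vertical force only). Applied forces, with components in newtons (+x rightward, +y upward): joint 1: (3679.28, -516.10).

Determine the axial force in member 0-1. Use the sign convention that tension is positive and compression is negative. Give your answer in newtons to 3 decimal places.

N=3 nodes, M=3 members, R=3 reactions → 2N=6, M+R=6
member 0 (0-1): L=1.4708, (cx,cy)=(0.8288,0.5596)
member 1 (0-2): L=2.6000, (cx,cy)=(1.0000,0.0000)
member 2 (1-2): L=1.6076, (cx,cy)=(0.8590,-0.5119)
solve A·x = −loads:
  F[0-1] = +1591.4535 N (tension)
  F[0-2] = +2360.2937 N (tension)
  F[1-2] = -2747.6397 N (compression)
  Rx@0 = -3679.2800 N
  Ry@0 = -890.5051 N
  Ry@2 = +1406.6051 N

1591.454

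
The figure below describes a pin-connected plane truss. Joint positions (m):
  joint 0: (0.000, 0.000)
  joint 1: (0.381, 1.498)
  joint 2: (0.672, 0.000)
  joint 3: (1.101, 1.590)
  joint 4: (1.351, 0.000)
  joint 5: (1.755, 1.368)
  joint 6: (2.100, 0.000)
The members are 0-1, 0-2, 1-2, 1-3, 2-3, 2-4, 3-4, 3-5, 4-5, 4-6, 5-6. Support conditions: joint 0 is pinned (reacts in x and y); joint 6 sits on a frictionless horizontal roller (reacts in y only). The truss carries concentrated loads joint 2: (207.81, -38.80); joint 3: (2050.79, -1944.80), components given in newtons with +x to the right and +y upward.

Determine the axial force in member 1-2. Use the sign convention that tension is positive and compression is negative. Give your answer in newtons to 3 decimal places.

-578.172

N=7 nodes, M=11 members, R=3 reactions → 2N=14, M+R=14
member 0 (0-1): L=1.5457, (cx,cy)=(0.2465,0.9691)
member 1 (0-2): L=0.6720, (cx,cy)=(1.0000,0.0000)
member 2 (1-2): L=1.5260, (cx,cy)=(0.1907,-0.9816)
member 3 (1-3): L=0.7259, (cx,cy)=(0.9919,0.1267)
member 4 (2-3): L=1.6469, (cx,cy)=(0.2605,0.9655)
member 5 (2-4): L=0.6790, (cx,cy)=(1.0000,0.0000)
member 6 (3-4): L=1.6095, (cx,cy)=(0.1553,-0.9879)
member 7 (3-5): L=0.6907, (cx,cy)=(0.9469,-0.3214)
member 8 (4-5): L=1.4264, (cx,cy)=(0.2832,0.9591)
member 9 (4-6): L=0.7490, (cx,cy)=(1.0000,0.0000)
member 10 (5-6): L=1.4108, (cx,cy)=(0.2445,-0.9696)
solve A·x = −loads:
  F[0-1] = +620.3281 N (tension)
  F[0-2] = +2105.6944 N (tension)
  F[1-2] = -578.1717 N (compression)
  F[1-3] = +265.2992 N (tension)
  F[2-3] = +628.0452 N (tension)
  F[2-4] = +1624.0271 N (tension)
  F[3-4] = -2174.5572 N (compression)
  F[3-5] = -1358.3508 N (compression)
  F[4-5] = +2239.8837 N (tension)
  F[4-6] = +651.8654 N (tension)
  F[5-6] = -2665.7188 N (compression)
  Rx@0 = -2258.6000 N
  Ry@0 = -601.1879 N
  Ry@6 = +2584.7879 N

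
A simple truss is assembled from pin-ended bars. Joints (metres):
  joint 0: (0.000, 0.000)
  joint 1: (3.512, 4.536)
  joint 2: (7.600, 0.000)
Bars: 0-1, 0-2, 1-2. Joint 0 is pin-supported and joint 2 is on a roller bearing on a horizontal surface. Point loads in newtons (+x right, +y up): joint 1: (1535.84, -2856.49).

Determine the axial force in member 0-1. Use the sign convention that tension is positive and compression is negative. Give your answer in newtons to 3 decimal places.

-783.907

N=3 nodes, M=3 members, R=3 reactions → 2N=6, M+R=6
member 0 (0-1): L=5.7367, (cx,cy)=(0.6122,0.7907)
member 1 (0-2): L=7.6000, (cx,cy)=(1.0000,0.0000)
member 2 (1-2): L=6.1063, (cx,cy)=(0.6695,-0.7428)
solve A·x = −loads:
  F[0-1] = -783.9072 N (compression)
  F[0-2] = +2015.7490 N (tension)
  F[1-2] = -3010.9568 N (compression)
  Rx@0 = -1535.8400 N
  Ry@0 = +619.8370 N
  Ry@2 = +2236.6530 N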